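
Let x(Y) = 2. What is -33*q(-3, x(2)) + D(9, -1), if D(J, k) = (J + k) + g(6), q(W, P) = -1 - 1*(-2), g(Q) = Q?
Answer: -19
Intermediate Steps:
q(W, P) = 1 (q(W, P) = -1 + 2 = 1)
D(J, k) = 6 + J + k (D(J, k) = (J + k) + 6 = 6 + J + k)
-33*q(-3, x(2)) + D(9, -1) = -33*1 + (6 + 9 - 1) = -33 + 14 = -19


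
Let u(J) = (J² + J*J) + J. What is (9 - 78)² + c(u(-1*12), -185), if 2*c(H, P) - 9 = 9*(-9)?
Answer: 4725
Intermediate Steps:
u(J) = J + 2*J² (u(J) = (J² + J²) + J = 2*J² + J = J + 2*J²)
c(H, P) = -36 (c(H, P) = 9/2 + (9*(-9))/2 = 9/2 + (½)*(-81) = 9/2 - 81/2 = -36)
(9 - 78)² + c(u(-1*12), -185) = (9 - 78)² - 36 = (-69)² - 36 = 4761 - 36 = 4725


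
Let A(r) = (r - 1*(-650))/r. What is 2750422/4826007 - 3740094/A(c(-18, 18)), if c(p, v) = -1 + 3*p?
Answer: 198547245371456/574294833 ≈ 3.4572e+5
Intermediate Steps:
A(r) = (650 + r)/r (A(r) = (r + 650)/r = (650 + r)/r)
2750422/4826007 - 3740094/A(c(-18, 18)) = 2750422/4826007 - 3740094*(-1 + 3*(-18))/(650 + (-1 + 3*(-18))) = 2750422*(1/4826007) - 3740094*(-1 - 54)/(650 + (-1 - 54)) = 2750422/4826007 - 3740094*(-55/(650 - 55)) = 2750422/4826007 - 3740094/((-1/55*595)) = 2750422/4826007 - 3740094/(-119/11) = 2750422/4826007 - 3740094*(-11/119) = 2750422/4826007 + 41141034/119 = 198547245371456/574294833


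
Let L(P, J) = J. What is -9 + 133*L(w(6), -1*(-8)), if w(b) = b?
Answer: 1055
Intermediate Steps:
-9 + 133*L(w(6), -1*(-8)) = -9 + 133*(-1*(-8)) = -9 + 133*8 = -9 + 1064 = 1055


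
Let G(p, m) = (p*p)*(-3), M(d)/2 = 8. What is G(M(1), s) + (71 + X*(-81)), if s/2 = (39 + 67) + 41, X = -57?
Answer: 3920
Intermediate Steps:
M(d) = 16 (M(d) = 2*8 = 16)
s = 294 (s = 2*((39 + 67) + 41) = 2*(106 + 41) = 2*147 = 294)
G(p, m) = -3*p**2 (G(p, m) = p**2*(-3) = -3*p**2)
G(M(1), s) + (71 + X*(-81)) = -3*16**2 + (71 - 57*(-81)) = -3*256 + (71 + 4617) = -768 + 4688 = 3920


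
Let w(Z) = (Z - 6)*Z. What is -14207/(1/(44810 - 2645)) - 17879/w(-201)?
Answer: -24924180532964/41607 ≈ -5.9904e+8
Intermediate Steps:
w(Z) = Z*(-6 + Z) (w(Z) = (-6 + Z)*Z = Z*(-6 + Z))
-14207/(1/(44810 - 2645)) - 17879/w(-201) = -14207/(1/(44810 - 2645)) - 17879*(-1/(201*(-6 - 201))) = -14207/(1/42165) - 17879/((-201*(-207))) = -14207/1/42165 - 17879/41607 = -14207*42165 - 17879*1/41607 = -599038155 - 17879/41607 = -24924180532964/41607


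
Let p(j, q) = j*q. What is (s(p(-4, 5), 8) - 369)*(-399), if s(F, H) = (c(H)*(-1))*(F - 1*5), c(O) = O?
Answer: 67431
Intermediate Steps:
s(F, H) = -H*(-5 + F) (s(F, H) = (H*(-1))*(F - 1*5) = (-H)*(F - 5) = (-H)*(-5 + F) = -H*(-5 + F))
(s(p(-4, 5), 8) - 369)*(-399) = (8*(5 - (-4)*5) - 369)*(-399) = (8*(5 - 1*(-20)) - 369)*(-399) = (8*(5 + 20) - 369)*(-399) = (8*25 - 369)*(-399) = (200 - 369)*(-399) = -169*(-399) = 67431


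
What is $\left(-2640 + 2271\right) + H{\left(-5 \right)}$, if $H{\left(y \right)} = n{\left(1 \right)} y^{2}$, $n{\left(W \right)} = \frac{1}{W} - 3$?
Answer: $-419$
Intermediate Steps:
$n{\left(W \right)} = -3 + \frac{1}{W}$
$H{\left(y \right)} = - 2 y^{2}$ ($H{\left(y \right)} = \left(-3 + 1^{-1}\right) y^{2} = \left(-3 + 1\right) y^{2} = - 2 y^{2}$)
$\left(-2640 + 2271\right) + H{\left(-5 \right)} = \left(-2640 + 2271\right) - 2 \left(-5\right)^{2} = -369 - 50 = -419$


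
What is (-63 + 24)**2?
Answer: 1521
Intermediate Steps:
(-63 + 24)**2 = (-39)**2 = 1521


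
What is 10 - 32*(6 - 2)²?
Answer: -502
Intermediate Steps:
10 - 32*(6 - 2)² = 10 - 32*4² = 10 - 32*16 = 10 - 512 = -502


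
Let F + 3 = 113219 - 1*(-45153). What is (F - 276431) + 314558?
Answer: 196496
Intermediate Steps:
F = 158369 (F = -3 + (113219 - 1*(-45153)) = -3 + (113219 + 45153) = -3 + 158372 = 158369)
(F - 276431) + 314558 = (158369 - 276431) + 314558 = -118062 + 314558 = 196496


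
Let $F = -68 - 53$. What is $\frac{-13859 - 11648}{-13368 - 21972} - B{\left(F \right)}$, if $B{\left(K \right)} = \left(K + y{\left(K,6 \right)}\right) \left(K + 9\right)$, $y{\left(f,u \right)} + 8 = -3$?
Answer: $- \frac{522441053}{35340} \approx -14783.0$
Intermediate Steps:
$y{\left(f,u \right)} = -11$ ($y{\left(f,u \right)} = -8 - 3 = -11$)
$F = -121$
$B{\left(K \right)} = \left(-11 + K\right) \left(9 + K\right)$ ($B{\left(K \right)} = \left(K - 11\right) \left(K + 9\right) = \left(-11 + K\right) \left(9 + K\right)$)
$\frac{-13859 - 11648}{-13368 - 21972} - B{\left(F \right)} = \frac{-13859 - 11648}{-13368 - 21972} - \left(-99 + \left(-121\right)^{2} - -242\right) = - \frac{25507}{-35340} - \left(-99 + 14641 + 242\right) = \left(-25507\right) \left(- \frac{1}{35340}\right) - 14784 = \frac{25507}{35340} - 14784 = - \frac{522441053}{35340}$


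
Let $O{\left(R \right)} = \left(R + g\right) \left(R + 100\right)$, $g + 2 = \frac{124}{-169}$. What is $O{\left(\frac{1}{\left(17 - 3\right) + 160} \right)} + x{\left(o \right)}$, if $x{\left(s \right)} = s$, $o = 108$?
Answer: $- \frac{843293267}{5116644} \approx -164.81$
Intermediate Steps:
$g = - \frac{462}{169}$ ($g = -2 + \frac{124}{-169} = -2 + 124 \left(- \frac{1}{169}\right) = -2 - \frac{124}{169} = - \frac{462}{169} \approx -2.7337$)
$O{\left(R \right)} = \left(100 + R\right) \left(- \frac{462}{169} + R\right)$ ($O{\left(R \right)} = \left(R - \frac{462}{169}\right) \left(R + 100\right) = \left(- \frac{462}{169} + R\right) \left(100 + R\right) = \left(100 + R\right) \left(- \frac{462}{169} + R\right)$)
$O{\left(\frac{1}{\left(17 - 3\right) + 160} \right)} + x{\left(o \right)} = \left(- \frac{46200}{169} + \left(\frac{1}{\left(17 - 3\right) + 160}\right)^{2} + \frac{16438}{169 \left(\left(17 - 3\right) + 160\right)}\right) + 108 = \left(- \frac{46200}{169} + \left(\frac{1}{14 + 160}\right)^{2} + \frac{16438}{169 \left(14 + 160\right)}\right) + 108 = \left(- \frac{46200}{169} + \left(\frac{1}{174}\right)^{2} + \frac{16438}{169 \cdot 174}\right) + 108 = \left(- \frac{46200}{169} + \left(\frac{1}{174}\right)^{2} + \frac{16438}{169} \cdot \frac{1}{174}\right) + 108 = \left(- \frac{46200}{169} + \frac{1}{30276} + \frac{8219}{14703}\right) + 108 = - \frac{1395890819}{5116644} + 108 = - \frac{843293267}{5116644}$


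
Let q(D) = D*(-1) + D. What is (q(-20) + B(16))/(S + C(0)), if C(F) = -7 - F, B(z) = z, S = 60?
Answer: 16/53 ≈ 0.30189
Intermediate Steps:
q(D) = 0 (q(D) = -D + D = 0)
(q(-20) + B(16))/(S + C(0)) = (0 + 16)/(60 + (-7 - 1*0)) = 16/(60 + (-7 + 0)) = 16/(60 - 7) = 16/53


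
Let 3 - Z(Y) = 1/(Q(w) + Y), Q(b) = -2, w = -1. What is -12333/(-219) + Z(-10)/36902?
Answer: 1820452165/32326152 ≈ 56.315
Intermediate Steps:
Z(Y) = 3 - 1/(-2 + Y)
-12333/(-219) + Z(-10)/36902 = -12333/(-219) + ((-7 + 3*(-10))/(-2 - 10))/36902 = -12333*(-1/219) + ((-7 - 30)/(-12))*(1/36902) = 4111/73 - 1/12*(-37)*(1/36902) = 4111/73 + (37/12)*(1/36902) = 4111/73 + 37/442824 = 1820452165/32326152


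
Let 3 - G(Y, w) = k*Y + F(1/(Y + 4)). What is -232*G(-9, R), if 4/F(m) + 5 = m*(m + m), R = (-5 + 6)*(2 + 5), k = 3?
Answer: -879280/123 ≈ -7148.6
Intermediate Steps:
R = 7 (R = 1*7 = 7)
F(m) = 4/(-5 + 2*m**2) (F(m) = 4/(-5 + m*(m + m)) = 4/(-5 + m*(2*m)) = 4/(-5 + 2*m**2))
G(Y, w) = 3 - 4/(-5 + 2/(4 + Y)**2) - 3*Y (G(Y, w) = 3 - (3*Y + 4/(-5 + 2*(1/(Y + 4))**2)) = 3 - (3*Y + 4/(-5 + 2*(1/(4 + Y))**2)) = 3 - (3*Y + 4/(-5 + 2/(4 + Y)**2)) = 3 + (-4/(-5 + 2/(4 + Y)**2) - 3*Y) = 3 - 4/(-5 + 2/(4 + Y)**2) - 3*Y)
-232*G(-9, R) = -232*(298 - 101*(-9)**2 - 82*(-9) - 15*(-9)**3)/(78 + 5*(-9)**2 + 40*(-9)) = -232*(298 - 101*81 + 738 - 15*(-729))/(78 + 5*81 - 360) = -232*(298 - 8181 + 738 + 10935)/(78 + 405 - 360) = -232*3790/123 = -879280/123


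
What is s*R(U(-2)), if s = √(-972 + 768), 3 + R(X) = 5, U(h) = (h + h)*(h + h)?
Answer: 4*I*√51 ≈ 28.566*I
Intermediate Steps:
U(h) = 4*h² (U(h) = (2*h)*(2*h) = 4*h²)
R(X) = 2 (R(X) = -3 + 5 = 2)
s = 2*I*√51 (s = √(-204) = 2*I*√51 ≈ 14.283*I)
s*R(U(-2)) = (2*I*√51)*2 = 4*I*√51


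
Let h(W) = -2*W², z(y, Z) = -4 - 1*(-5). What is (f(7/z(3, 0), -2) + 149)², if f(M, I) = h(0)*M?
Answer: 22201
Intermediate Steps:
z(y, Z) = 1 (z(y, Z) = -4 + 5 = 1)
f(M, I) = 0 (f(M, I) = (-2*0²)*M = (-2*0)*M = 0*M = 0)
(f(7/z(3, 0), -2) + 149)² = (0 + 149)² = 149² = 22201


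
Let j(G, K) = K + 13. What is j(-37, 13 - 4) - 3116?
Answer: -3094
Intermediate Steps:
j(G, K) = 13 + K
j(-37, 13 - 4) - 3116 = (13 + (13 - 4)) - 3116 = (13 + 9) - 3116 = 22 - 3116 = -3094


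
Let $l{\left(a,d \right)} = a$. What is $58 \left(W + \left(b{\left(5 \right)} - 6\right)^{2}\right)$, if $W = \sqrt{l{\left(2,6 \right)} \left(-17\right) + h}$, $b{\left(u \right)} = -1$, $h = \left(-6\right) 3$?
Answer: $2842 + 116 i \sqrt{13} \approx 2842.0 + 418.24 i$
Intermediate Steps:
$h = -18$
$W = 2 i \sqrt{13}$ ($W = \sqrt{2 \left(-17\right) - 18} = \sqrt{-34 - 18} = \sqrt{-52} = 2 i \sqrt{13} \approx 7.2111 i$)
$58 \left(W + \left(b{\left(5 \right)} - 6\right)^{2}\right) = 58 \left(2 i \sqrt{13} + \left(-1 - 6\right)^{2}\right) = 58 \left(2 i \sqrt{13} + \left(-7\right)^{2}\right) = 58 \left(2 i \sqrt{13} + 49\right) = 58 \left(49 + 2 i \sqrt{13}\right) = 2842 + 116 i \sqrt{13}$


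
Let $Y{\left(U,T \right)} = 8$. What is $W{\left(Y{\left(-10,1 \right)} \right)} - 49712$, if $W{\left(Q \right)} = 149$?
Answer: $-49563$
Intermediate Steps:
$W{\left(Y{\left(-10,1 \right)} \right)} - 49712 = 149 - 49712 = -49563$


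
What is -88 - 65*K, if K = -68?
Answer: 4332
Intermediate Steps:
-88 - 65*K = -88 - 65*(-68) = -88 + 4420 = 4332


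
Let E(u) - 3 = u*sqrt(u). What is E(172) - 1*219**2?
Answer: -47958 + 344*sqrt(43) ≈ -45702.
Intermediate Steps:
E(u) = 3 + u**(3/2) (E(u) = 3 + u*sqrt(u) = 3 + u**(3/2))
E(172) - 1*219**2 = (3 + 172**(3/2)) - 1*219**2 = (3 + 344*sqrt(43)) - 1*47961 = (3 + 344*sqrt(43)) - 47961 = -47958 + 344*sqrt(43)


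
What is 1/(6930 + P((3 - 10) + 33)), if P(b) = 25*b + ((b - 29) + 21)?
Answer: 1/7598 ≈ 0.00013161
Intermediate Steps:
P(b) = -8 + 26*b (P(b) = 25*b + ((-29 + b) + 21) = 25*b + (-8 + b) = -8 + 26*b)
1/(6930 + P((3 - 10) + 33)) = 1/(6930 + (-8 + 26*((3 - 10) + 33))) = 1/(6930 + (-8 + 26*(-7 + 33))) = 1/(6930 + (-8 + 26*26)) = 1/(6930 + (-8 + 676)) = 1/(6930 + 668) = 1/7598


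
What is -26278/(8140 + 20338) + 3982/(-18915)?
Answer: -305223883/269330685 ≈ -1.1333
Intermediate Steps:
-26278/(8140 + 20338) + 3982/(-18915) = -26278/28478 + 3982*(-1/18915) = -26278*1/28478 - 3982/18915 = -13139/14239 - 3982/18915 = -305223883/269330685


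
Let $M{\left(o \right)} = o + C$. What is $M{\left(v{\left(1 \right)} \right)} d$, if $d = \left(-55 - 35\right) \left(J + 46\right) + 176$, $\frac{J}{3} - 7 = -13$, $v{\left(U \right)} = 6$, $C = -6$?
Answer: $0$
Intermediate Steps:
$J = -18$ ($J = 21 + 3 \left(-13\right) = 21 - 39 = -18$)
$M{\left(o \right)} = -6 + o$ ($M{\left(o \right)} = o - 6 = -6 + o$)
$d = -2344$ ($d = \left(-55 - 35\right) \left(-18 + 46\right) + 176 = \left(-90\right) 28 + 176 = -2520 + 176 = -2344$)
$M{\left(v{\left(1 \right)} \right)} d = \left(-6 + 6\right) \left(-2344\right) = 0 \left(-2344\right) = 0$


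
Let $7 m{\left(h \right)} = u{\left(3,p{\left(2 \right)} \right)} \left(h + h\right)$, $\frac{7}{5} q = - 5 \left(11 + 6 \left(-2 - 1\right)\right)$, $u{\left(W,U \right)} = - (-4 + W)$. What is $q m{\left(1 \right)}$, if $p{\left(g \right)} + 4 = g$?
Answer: $\frac{50}{7} \approx 7.1429$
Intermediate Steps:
$p{\left(g \right)} = -4 + g$
$u{\left(W,U \right)} = 4 - W$
$q = 25$ ($q = \frac{5 \left(- 5 \left(11 + 6 \left(-2 - 1\right)\right)\right)}{7} = \frac{5 \left(- 5 \left(11 + 6 \left(-3\right)\right)\right)}{7} = \frac{5 \left(- 5 \left(11 - 18\right)\right)}{7} = \frac{5 \left(\left(-5\right) \left(-7\right)\right)}{7} = \frac{5}{7} \cdot 35 = 25$)
$m{\left(h \right)} = \frac{2 h}{7}$ ($m{\left(h \right)} = \frac{\left(4 - 3\right) \left(h + h\right)}{7} = \frac{\left(4 - 3\right) 2 h}{7} = \frac{1 \cdot 2 h}{7} = \frac{2 h}{7}$)
$q m{\left(1 \right)} = 25 \cdot \frac{2}{7} \cdot 1 = 25 \cdot \frac{2}{7} = \frac{50}{7}$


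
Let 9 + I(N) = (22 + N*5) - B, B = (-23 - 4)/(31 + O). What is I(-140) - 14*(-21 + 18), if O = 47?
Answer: -16761/26 ≈ -644.65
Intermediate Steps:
B = -9/26 (B = (-23 - 4)/(31 + 47) = -27/78 = -27*1/78 = -9/26 ≈ -0.34615)
I(N) = 347/26 + 5*N (I(N) = -9 + ((22 + N*5) - 1*(-9/26)) = -9 + ((22 + 5*N) + 9/26) = -9 + (581/26 + 5*N) = 347/26 + 5*N)
I(-140) - 14*(-21 + 18) = (347/26 + 5*(-140)) - 14*(-21 + 18) = (347/26 - 700) - 14*(-3) = -17853/26 - 1*(-42) = -17853/26 + 42 = -16761/26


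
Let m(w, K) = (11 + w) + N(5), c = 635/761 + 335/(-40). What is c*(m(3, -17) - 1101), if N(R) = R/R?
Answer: 24927501/3044 ≈ 8189.1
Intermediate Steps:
N(R) = 1
c = -45907/6088 (c = 635*(1/761) + 335*(-1/40) = 635/761 - 67/8 = -45907/6088 ≈ -7.5406)
m(w, K) = 12 + w (m(w, K) = (11 + w) + 1 = 12 + w)
c*(m(3, -17) - 1101) = -45907*((12 + 3) - 1101)/6088 = -45907*(15 - 1101)/6088 = -45907/6088*(-1086) = 24927501/3044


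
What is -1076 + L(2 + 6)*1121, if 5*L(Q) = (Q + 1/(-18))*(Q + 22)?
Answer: 157075/3 ≈ 52358.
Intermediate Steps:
L(Q) = (22 + Q)*(-1/18 + Q)/5 (L(Q) = ((Q + 1/(-18))*(Q + 22))/5 = ((Q - 1/18)*(22 + Q))/5 = ((-1/18 + Q)*(22 + Q))/5 = ((22 + Q)*(-1/18 + Q))/5 = (22 + Q)*(-1/18 + Q)/5)
-1076 + L(2 + 6)*1121 = -1076 + (-11/45 + (2 + 6)**2/5 + 79*(2 + 6)/18)*1121 = -1076 + (-11/45 + (1/5)*8**2 + (79/18)*8)*1121 = -1076 + (-11/45 + (1/5)*64 + 316/9)*1121 = -1076 + (-11/45 + 64/5 + 316/9)*1121 = -1076 + (143/3)*1121 = -1076 + 160303/3 = 157075/3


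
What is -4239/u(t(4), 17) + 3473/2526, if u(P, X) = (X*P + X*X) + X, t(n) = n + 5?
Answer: -337541/42942 ≈ -7.8604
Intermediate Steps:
t(n) = 5 + n
u(P, X) = X + X**2 + P*X (u(P, X) = (P*X + X**2) + X = (X**2 + P*X) + X = X + X**2 + P*X)
-4239/u(t(4), 17) + 3473/2526 = -4239*1/(17*(1 + (5 + 4) + 17)) + 3473/2526 = -4239*1/(17*(1 + 9 + 17)) + 3473*(1/2526) = -4239/(17*27) + 3473/2526 = -4239/459 + 3473/2526 = -4239*1/459 + 3473/2526 = -157/17 + 3473/2526 = -337541/42942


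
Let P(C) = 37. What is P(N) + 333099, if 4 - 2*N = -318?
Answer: 333136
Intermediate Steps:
N = 161 (N = 2 - 1/2*(-318) = 2 + 159 = 161)
P(N) + 333099 = 37 + 333099 = 333136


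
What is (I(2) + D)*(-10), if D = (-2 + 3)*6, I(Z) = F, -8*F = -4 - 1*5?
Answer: -285/4 ≈ -71.250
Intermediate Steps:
F = 9/8 (F = -(-4 - 1*5)/8 = -(-4 - 5)/8 = -⅛*(-9) = 9/8 ≈ 1.1250)
I(Z) = 9/8
D = 6 (D = 1*6 = 6)
(I(2) + D)*(-10) = (9/8 + 6)*(-10) = (57/8)*(-10) = -285/4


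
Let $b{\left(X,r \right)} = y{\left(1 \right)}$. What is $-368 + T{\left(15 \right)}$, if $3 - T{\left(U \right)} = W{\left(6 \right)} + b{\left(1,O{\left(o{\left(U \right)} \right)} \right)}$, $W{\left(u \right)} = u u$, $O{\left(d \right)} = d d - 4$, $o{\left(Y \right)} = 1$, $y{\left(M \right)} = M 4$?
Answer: $-405$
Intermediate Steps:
$y{\left(M \right)} = 4 M$
$O{\left(d \right)} = -4 + d^{2}$ ($O{\left(d \right)} = d^{2} - 4 = -4 + d^{2}$)
$b{\left(X,r \right)} = 4$ ($b{\left(X,r \right)} = 4 \cdot 1 = 4$)
$W{\left(u \right)} = u^{2}$
$T{\left(U \right)} = -37$ ($T{\left(U \right)} = 3 - \left(6^{2} + 4\right) = 3 - \left(36 + 4\right) = 3 - 40 = -37$)
$-368 + T{\left(15 \right)} = -368 - 37 = -405$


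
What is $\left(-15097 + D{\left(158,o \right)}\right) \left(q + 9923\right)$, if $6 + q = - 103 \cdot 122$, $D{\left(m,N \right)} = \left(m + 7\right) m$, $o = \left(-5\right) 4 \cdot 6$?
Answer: $-29067477$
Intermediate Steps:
$o = -120$ ($o = \left(-20\right) 6 = -120$)
$D{\left(m,N \right)} = m \left(7 + m\right)$ ($D{\left(m,N \right)} = \left(7 + m\right) m = m \left(7 + m\right)$)
$q = -12572$ ($q = -6 - 103 \cdot 122 = -6 - 12566 = -12572$)
$\left(-15097 + D{\left(158,o \right)}\right) \left(q + 9923\right) = \left(-15097 + 158 \left(7 + 158\right)\right) \left(-12572 + 9923\right) = \left(-15097 + 158 \cdot 165\right) \left(-2649\right) = \left(-15097 + 26070\right) \left(-2649\right) = 10973 \left(-2649\right) = -29067477$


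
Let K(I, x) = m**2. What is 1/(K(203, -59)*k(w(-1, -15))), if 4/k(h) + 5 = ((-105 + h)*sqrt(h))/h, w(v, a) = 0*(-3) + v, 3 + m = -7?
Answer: -1/80 + 53*I/200 ≈ -0.0125 + 0.265*I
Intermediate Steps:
m = -10 (m = -3 - 7 = -10)
w(v, a) = v (w(v, a) = 0 + v = v)
K(I, x) = 100 (K(I, x) = (-10)**2 = 100)
k(h) = 4/(-5 + (-105 + h)/sqrt(h)) (k(h) = 4/(-5 + ((-105 + h)*sqrt(h))/h) = 4/(-5 + (sqrt(h)*(-105 + h))/h) = 4/(-5 + (-105 + h)/sqrt(h)))
1/(K(203, -59)*k(w(-1, -15))) = 1/(100*((-4*(-1)/(-(-1)**(3/2) + 5*(-1) + 105*sqrt(-1))))) = 1/(100*((-4*(-1)/(-(-1)*I - 5 + 105*I)))) = 1/(100*((-4*(-1)/(I - 5 + 105*I)))) = 1/(100*((-4*(-1)/(-5 + 106*I)))) = 1/(100*((-4*(-1)*(-5 - 106*I)/11261))) = 1/(100*(-20/11261 - 424*I/11261)) = (11261*(-20/11261 + 424*I/11261)/16)/100 = 11261*(-20/11261 + 424*I/11261)/1600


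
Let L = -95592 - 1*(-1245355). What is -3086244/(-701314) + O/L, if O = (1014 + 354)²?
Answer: 2430452505654/403172444291 ≈ 6.0283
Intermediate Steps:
O = 1871424 (O = 1368² = 1871424)
L = 1149763 (L = -95592 + 1245355 = 1149763)
-3086244/(-701314) + O/L = -3086244/(-701314) + 1871424/1149763 = -3086244*(-1/701314) + 1871424*(1/1149763) = 1543122/350657 + 1871424/1149763 = 2430452505654/403172444291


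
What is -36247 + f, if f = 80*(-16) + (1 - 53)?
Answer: -37579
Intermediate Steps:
f = -1332 (f = -1280 - 52 = -1332)
-36247 + f = -36247 - 1332 = -37579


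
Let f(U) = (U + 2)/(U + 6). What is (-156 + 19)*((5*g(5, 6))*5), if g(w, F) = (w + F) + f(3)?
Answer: -356200/9 ≈ -39578.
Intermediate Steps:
f(U) = (2 + U)/(6 + U)
g(w, F) = 5/9 + F + w (g(w, F) = (w + F) + (2 + 3)/(6 + 3) = (F + w) + 5/9 = 5/9 + F + w)
(-156 + 19)*((5*g(5, 6))*5) = (-156 + 19)*((5*(5/9 + 6 + 5))*5) = -137*5*(104/9)*5 = -71240*5/9 = -137*2600/9 = -356200/9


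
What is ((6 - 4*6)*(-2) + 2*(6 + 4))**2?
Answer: 3136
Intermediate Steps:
((6 - 4*6)*(-2) + 2*(6 + 4))**2 = ((6 - 24)*(-2) + 2*10)**2 = (-18*(-2) + 20)**2 = (36 + 20)**2 = 56**2 = 3136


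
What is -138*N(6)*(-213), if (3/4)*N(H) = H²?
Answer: 1410912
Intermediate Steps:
N(H) = 4*H²/3
-138*N(6)*(-213) = -184*6²*(-213) = -184*36*(-213) = -138*48*(-213) = -6624*(-213) = 1410912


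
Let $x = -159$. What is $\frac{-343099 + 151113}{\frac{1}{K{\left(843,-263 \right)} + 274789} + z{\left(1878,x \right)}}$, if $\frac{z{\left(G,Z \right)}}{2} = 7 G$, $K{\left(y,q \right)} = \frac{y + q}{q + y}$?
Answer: $- \frac{52755832940}{7224778681} \approx -7.3021$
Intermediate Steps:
$K{\left(y,q \right)} = 1$ ($K{\left(y,q \right)} = \frac{q + y}{q + y} = 1$)
$z{\left(G,Z \right)} = 14 G$ ($z{\left(G,Z \right)} = 2 \cdot 7 G = 14 G$)
$\frac{-343099 + 151113}{\frac{1}{K{\left(843,-263 \right)} + 274789} + z{\left(1878,x \right)}} = \frac{-343099 + 151113}{\frac{1}{1 + 274789} + 14 \cdot 1878} = - \frac{191986}{\frac{1}{274790} + 26292} = - \frac{191986}{\frac{7224778681}{274790}} = \left(-191986\right) \frac{274790}{7224778681} = - \frac{52755832940}{7224778681}$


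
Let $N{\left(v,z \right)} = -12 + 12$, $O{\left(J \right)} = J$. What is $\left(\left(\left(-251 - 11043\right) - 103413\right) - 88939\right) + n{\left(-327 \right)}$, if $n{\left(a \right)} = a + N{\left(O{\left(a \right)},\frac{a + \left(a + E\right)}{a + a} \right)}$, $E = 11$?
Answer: $-203973$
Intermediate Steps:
$N{\left(v,z \right)} = 0$
$n{\left(a \right)} = a$ ($n{\left(a \right)} = a + 0 = a$)
$\left(\left(\left(-251 - 11043\right) - 103413\right) - 88939\right) + n{\left(-327 \right)} = \left(\left(\left(-251 - 11043\right) - 103413\right) - 88939\right) - 327 = \left(\left(-11294 - 103413\right) - 88939\right) - 327 = \left(-114707 - 88939\right) - 327 = -203646 - 327 = -203973$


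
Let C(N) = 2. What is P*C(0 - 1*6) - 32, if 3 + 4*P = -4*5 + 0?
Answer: -87/2 ≈ -43.500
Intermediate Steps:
P = -23/4 (P = -¾ + (-4*5 + 0)/4 = -¾ + (-20 + 0)/4 = -¾ + (¼)*(-20) = -¾ - 5 = -23/4 ≈ -5.7500)
P*C(0 - 1*6) - 32 = -23/4*2 - 32 = -23/2 - 32 = -87/2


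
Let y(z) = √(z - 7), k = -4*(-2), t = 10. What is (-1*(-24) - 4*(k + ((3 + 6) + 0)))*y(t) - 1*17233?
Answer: -17233 - 44*√3 ≈ -17309.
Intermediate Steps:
k = 8
y(z) = √(-7 + z)
(-1*(-24) - 4*(k + ((3 + 6) + 0)))*y(t) - 1*17233 = (-1*(-24) - 4*(8 + ((3 + 6) + 0)))*√(-7 + 10) - 1*17233 = (24 - 4*(8 + (9 + 0)))*√3 - 17233 = (24 - 4*(8 + 9))*√3 - 17233 = (24 - 4*17)*√3 - 17233 = (24 - 68)*√3 - 17233 = -44*√3 - 17233 = -17233 - 44*√3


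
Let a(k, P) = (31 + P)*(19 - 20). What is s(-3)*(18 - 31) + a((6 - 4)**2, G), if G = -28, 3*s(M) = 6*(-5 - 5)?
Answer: 257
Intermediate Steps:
s(M) = -20 (s(M) = (6*(-5 - 5))/3 = (6*(-10))/3 = (1/3)*(-60) = -20)
a(k, P) = -31 - P (a(k, P) = (31 + P)*(-1) = -31 - P)
s(-3)*(18 - 31) + a((6 - 4)**2, G) = -20*(18 - 31) + (-31 - 1*(-28)) = -20*(-13) + (-31 + 28) = 260 - 3 = 257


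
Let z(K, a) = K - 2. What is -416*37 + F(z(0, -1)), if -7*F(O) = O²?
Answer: -107748/7 ≈ -15393.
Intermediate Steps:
z(K, a) = -2 + K
F(O) = -O²/7
-416*37 + F(z(0, -1)) = -416*37 - (-2 + 0)²/7 = -15392 - ⅐*(-2)² = -15392 - ⅐*4 = -15392 - 4/7 = -107748/7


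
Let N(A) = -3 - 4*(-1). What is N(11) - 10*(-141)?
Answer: 1411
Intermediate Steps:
N(A) = 1 (N(A) = -3 + 4 = 1)
N(11) - 10*(-141) = 1 - 10*(-141) = 1 + 1410 = 1411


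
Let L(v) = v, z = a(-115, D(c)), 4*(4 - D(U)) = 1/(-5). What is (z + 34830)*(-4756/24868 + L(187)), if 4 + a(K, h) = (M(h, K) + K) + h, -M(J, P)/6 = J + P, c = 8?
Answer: 82181698485/12434 ≈ 6.6094e+6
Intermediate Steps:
D(U) = 81/20 (D(U) = 4 - 1/4/(-5) = 4 - 1/4*(-1/5) = 4 + 1/20 = 81/20)
M(J, P) = -6*J - 6*P (M(J, P) = -6*(J + P) = -6*J - 6*P)
a(K, h) = -4 - 5*K - 5*h (a(K, h) = -4 + (((-6*h - 6*K) + K) + h) = -4 + (((-6*K - 6*h) + K) + h) = -4 + ((-6*h - 5*K) + h) = -4 + (-5*K - 5*h) = -4 - 5*K - 5*h)
z = 2203/4 (z = -4 - 5*(-115) - 5*81/20 = -4 + 575 - 81/4 = 2203/4 ≈ 550.75)
(z + 34830)*(-4756/24868 + L(187)) = (2203/4 + 34830)*(-4756/24868 + 187) = 141523*(-4756*1/24868 + 187)/4 = 141523*(-1189/6217 + 187)/4 = (141523/4)*(1161390/6217) = 82181698485/12434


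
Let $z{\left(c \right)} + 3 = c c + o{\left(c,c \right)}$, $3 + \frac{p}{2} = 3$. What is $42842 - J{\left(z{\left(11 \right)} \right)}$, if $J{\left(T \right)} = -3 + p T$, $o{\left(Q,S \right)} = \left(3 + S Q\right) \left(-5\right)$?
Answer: $42845$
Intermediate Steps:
$p = 0$ ($p = -6 + 2 \cdot 3 = -6 + 6 = 0$)
$o{\left(Q,S \right)} = -15 - 5 Q S$ ($o{\left(Q,S \right)} = \left(3 + Q S\right) \left(-5\right) = -15 - 5 Q S$)
$z{\left(c \right)} = -18 - 4 c^{2}$ ($z{\left(c \right)} = -3 - \left(15 + 4 c c\right) = -3 - \left(15 + 4 c^{2}\right) = -18 - 4 c^{2}$)
$J{\left(T \right)} = -3$ ($J{\left(T \right)} = -3 + 0 T = -3 + 0 = -3$)
$42842 - J{\left(z{\left(11 \right)} \right)} = 42842 - -3 = 42842 + 3 = 42845$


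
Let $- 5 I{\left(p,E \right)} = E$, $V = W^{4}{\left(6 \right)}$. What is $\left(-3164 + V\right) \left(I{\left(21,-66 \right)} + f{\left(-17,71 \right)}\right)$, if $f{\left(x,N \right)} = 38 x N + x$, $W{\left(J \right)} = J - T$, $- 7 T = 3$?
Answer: $\frac{801835983511}{12005} \approx 6.6792 \cdot 10^{7}$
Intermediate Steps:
$T = - \frac{3}{7}$ ($T = \left(- \frac{1}{7}\right) 3 = - \frac{3}{7} \approx -0.42857$)
$W{\left(J \right)} = \frac{3}{7} + J$ ($W{\left(J \right)} = J - - \frac{3}{7} = J + \frac{3}{7} = \frac{3}{7} + J$)
$f{\left(x,N \right)} = x + 38 N x$ ($f{\left(x,N \right)} = 38 N x + x = x + 38 N x$)
$V = \frac{4100625}{2401}$ ($V = \left(\frac{3}{7} + 6\right)^{4} = \left(\frac{45}{7}\right)^{4} = \frac{4100625}{2401} \approx 1707.9$)
$I{\left(p,E \right)} = - \frac{E}{5}$
$\left(-3164 + V\right) \left(I{\left(21,-66 \right)} + f{\left(-17,71 \right)}\right) = \left(-3164 + \frac{4100625}{2401}\right) \left(\left(- \frac{1}{5}\right) \left(-66\right) - 17 \left(1 + 38 \cdot 71\right)\right) = - \frac{3496139 \left(\frac{66}{5} - 17 \left(1 + 2698\right)\right)}{2401} = - \frac{3496139 \left(\frac{66}{5} - 45883\right)}{2401} = \left(- \frac{3496139}{2401}\right) \left(- \frac{229349}{5}\right) = \frac{801835983511}{12005}$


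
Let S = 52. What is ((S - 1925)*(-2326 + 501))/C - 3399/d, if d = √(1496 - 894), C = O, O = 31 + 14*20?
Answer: 3418225/311 - 3399*√602/602 ≈ 10853.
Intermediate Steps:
O = 311 (O = 31 + 280 = 311)
C = 311
d = √602 ≈ 24.536
((S - 1925)*(-2326 + 501))/C - 3399/d = ((52 - 1925)*(-2326 + 501))/311 - 3399*√602/602 = -1873*(-1825)*(1/311) - 3399*√602/602 = 3418225*(1/311) - 3399*√602/602 = 3418225/311 - 3399*√602/602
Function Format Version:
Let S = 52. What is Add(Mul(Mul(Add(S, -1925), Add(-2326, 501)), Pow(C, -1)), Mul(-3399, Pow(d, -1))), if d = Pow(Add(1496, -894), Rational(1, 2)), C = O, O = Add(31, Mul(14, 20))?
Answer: Add(Rational(3418225, 311), Mul(Rational(-3399, 602), Pow(602, Rational(1, 2)))) ≈ 10853.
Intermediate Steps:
O = 311 (O = Add(31, 280) = 311)
C = 311
d = Pow(602, Rational(1, 2)) ≈ 24.536
Add(Mul(Mul(Add(S, -1925), Add(-2326, 501)), Pow(C, -1)), Mul(-3399, Pow(d, -1))) = Add(Mul(Mul(Add(52, -1925), Add(-2326, 501)), Pow(311, -1)), Mul(-3399, Pow(Pow(602, Rational(1, 2)), -1))) = Add(Mul(Mul(-1873, -1825), Rational(1, 311)), Mul(-3399, Mul(Rational(1, 602), Pow(602, Rational(1, 2))))) = Add(Mul(3418225, Rational(1, 311)), Mul(Rational(-3399, 602), Pow(602, Rational(1, 2)))) = Add(Rational(3418225, 311), Mul(Rational(-3399, 602), Pow(602, Rational(1, 2))))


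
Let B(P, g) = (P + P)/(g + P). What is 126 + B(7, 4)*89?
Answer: 2632/11 ≈ 239.27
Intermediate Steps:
B(P, g) = 2*P/(P + g) (B(P, g) = (2*P)/(P + g) = 2*P/(P + g))
126 + B(7, 4)*89 = 126 + (2*7/(7 + 4))*89 = 126 + (2*7/11)*89 = 126 + (2*7*(1/11))*89 = 126 + (14/11)*89 = 126 + 1246/11 = 2632/11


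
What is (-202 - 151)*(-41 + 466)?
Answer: -150025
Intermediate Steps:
(-202 - 151)*(-41 + 466) = -353*425 = -150025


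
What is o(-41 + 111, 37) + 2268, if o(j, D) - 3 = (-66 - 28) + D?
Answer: 2214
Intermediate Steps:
o(j, D) = -91 + D (o(j, D) = 3 + ((-66 - 28) + D) = 3 + (-94 + D) = -91 + D)
o(-41 + 111, 37) + 2268 = (-91 + 37) + 2268 = -54 + 2268 = 2214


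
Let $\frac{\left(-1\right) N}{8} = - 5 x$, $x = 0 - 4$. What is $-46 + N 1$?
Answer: $-206$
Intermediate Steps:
$x = -4$ ($x = 0 - 4 = -4$)
$N = -160$ ($N = - 8 \left(\left(-5\right) \left(-4\right)\right) = \left(-8\right) 20 = -160$)
$-46 + N 1 = -46 - 160 = -206$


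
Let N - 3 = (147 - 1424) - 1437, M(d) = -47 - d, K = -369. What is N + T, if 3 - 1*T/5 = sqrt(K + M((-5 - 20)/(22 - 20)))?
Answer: -2696 - 5*I*sqrt(1614)/2 ≈ -2696.0 - 100.44*I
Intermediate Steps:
N = -2711 (N = 3 + ((147 - 1424) - 1437) = 3 + (-1277 - 1437) = 3 - 2714 = -2711)
T = 15 - 5*I*sqrt(1614)/2 (T = 15 - 5*sqrt(-369 + (-47 - (-5 - 20)/(22 - 20))) = 15 - 5*sqrt(-369 + (-47 - (-25)/2)) = 15 - 5*sqrt(-369 + (-47 - 1*(-25/2))) = 15 - 5*sqrt(-369 + (-47 + 25/2)) = 15 - 5*sqrt(-369 - 69/2) = 15 - 5*I*sqrt(1614)/2 ≈ 15.0 - 100.44*I)
N + T = -2711 + (15 - 5*I*sqrt(1614)/2) = -2696 - 5*I*sqrt(1614)/2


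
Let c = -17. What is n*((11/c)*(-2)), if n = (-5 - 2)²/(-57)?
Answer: -1078/969 ≈ -1.1125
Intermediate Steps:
n = -49/57 (n = (-7)²*(-1/57) = 49*(-1/57) = -49/57 ≈ -0.85965)
n*((11/c)*(-2)) = -49*11/(-17)*(-2)/57 = -49*11*(-1/17)*(-2)/57 = -(-539)*(-2)/969 = -49/57*22/17 = -1078/969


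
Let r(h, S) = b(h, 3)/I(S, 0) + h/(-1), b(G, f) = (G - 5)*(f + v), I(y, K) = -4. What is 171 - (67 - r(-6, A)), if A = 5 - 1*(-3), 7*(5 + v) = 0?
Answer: 209/2 ≈ 104.50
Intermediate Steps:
v = -5 (v = -5 + (⅐)*0 = -5 + 0 = -5)
b(G, f) = (-5 + G)*(-5 + f) (b(G, f) = (G - 5)*(f - 5) = (-5 + G)*(-5 + f))
A = 8 (A = 5 + 3 = 8)
r(h, S) = -5/2 - h/2 (r(h, S) = (25 - 5*h - 5*3 + h*3)/(-4) + h/(-1) = (25 - 5*h - 15 + 3*h)*(-¼) + h*(-1) = (10 - 2*h)*(-¼) - h = (-5/2 + h/2) - h = -5/2 - h/2)
171 - (67 - r(-6, A)) = 171 - (67 - (-5/2 - ½*(-6))) = 171 - (67 - (-5/2 + 3)) = 171 - (67 - 1*½) = 171 - (67 - ½) = 171 - 1*133/2 = 171 - 133/2 = 209/2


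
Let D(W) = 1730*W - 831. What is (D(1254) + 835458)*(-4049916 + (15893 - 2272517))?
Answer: -18945142567380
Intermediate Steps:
D(W) = -831 + 1730*W
(D(1254) + 835458)*(-4049916 + (15893 - 2272517)) = ((-831 + 1730*1254) + 835458)*(-4049916 + (15893 - 2272517)) = ((-831 + 2169420) + 835458)*(-4049916 - 2256624) = (2168589 + 835458)*(-6306540) = 3004047*(-6306540) = -18945142567380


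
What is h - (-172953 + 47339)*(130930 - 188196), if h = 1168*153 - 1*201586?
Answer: -7193434206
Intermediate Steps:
h = -22882 (h = 178704 - 201586 = -22882)
h - (-172953 + 47339)*(130930 - 188196) = -22882 - (-172953 + 47339)*(130930 - 188196) = -22882 - (-125614)*(-57266) = -22882 - 1*7193411324 = -22882 - 7193411324 = -7193434206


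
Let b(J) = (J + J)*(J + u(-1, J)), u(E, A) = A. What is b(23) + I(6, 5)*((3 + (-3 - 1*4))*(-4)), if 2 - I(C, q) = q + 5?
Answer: 1988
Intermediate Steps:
I(C, q) = -3 - q (I(C, q) = 2 - (q + 5) = 2 - (5 + q) = 2 + (-5 - q) = -3 - q)
b(J) = 4*J² (b(J) = (J + J)*(J + J) = (2*J)*(2*J) = 4*J²)
b(23) + I(6, 5)*((3 + (-3 - 1*4))*(-4)) = 4*23² + (-3 - 1*5)*((3 + (-3 - 1*4))*(-4)) = 4*529 + (-3 - 5)*((3 + (-3 - 4))*(-4)) = 2116 - 8*(3 - 7)*(-4) = 2116 - (-32)*(-4) = 2116 - 8*16 = 2116 - 128 = 1988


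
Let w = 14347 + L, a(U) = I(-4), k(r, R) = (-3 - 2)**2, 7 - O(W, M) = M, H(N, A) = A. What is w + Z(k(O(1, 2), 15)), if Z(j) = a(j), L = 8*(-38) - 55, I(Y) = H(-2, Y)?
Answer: 13984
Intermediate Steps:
I(Y) = Y
O(W, M) = 7 - M
k(r, R) = 25 (k(r, R) = (-5)**2 = 25)
L = -359 (L = -304 - 55 = -359)
a(U) = -4
Z(j) = -4
w = 13988 (w = 14347 - 359 = 13988)
w + Z(k(O(1, 2), 15)) = 13988 - 4 = 13984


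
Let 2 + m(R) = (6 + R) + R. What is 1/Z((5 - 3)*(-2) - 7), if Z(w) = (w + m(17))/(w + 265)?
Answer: 254/27 ≈ 9.4074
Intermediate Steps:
m(R) = 4 + 2*R (m(R) = -2 + ((6 + R) + R) = -2 + (6 + 2*R) = 4 + 2*R)
Z(w) = (38 + w)/(265 + w) (Z(w) = (w + (4 + 2*17))/(w + 265) = (w + (4 + 34))/(265 + w) = (w + 38)/(265 + w) = (38 + w)/(265 + w))
1/Z((5 - 3)*(-2) - 7) = 1/((38 + ((5 - 3)*(-2) - 7))/(265 + ((5 - 3)*(-2) - 7))) = 1/((38 + (2*(-2) - 7))/(265 + (2*(-2) - 7))) = 1/((38 + (-4 - 7))/(265 + (-4 - 7))) = 1/((38 - 11)/(265 - 11)) = 1/(27/254) = 254/27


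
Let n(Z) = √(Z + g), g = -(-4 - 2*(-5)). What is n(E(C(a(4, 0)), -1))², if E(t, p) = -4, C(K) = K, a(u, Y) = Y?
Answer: -10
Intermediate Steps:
g = -6 (g = -(-4 + 10) = -1*6 = -6)
n(Z) = √(-6 + Z) (n(Z) = √(Z - 6) = √(-6 + Z))
n(E(C(a(4, 0)), -1))² = (√(-6 - 4))² = (√(-10))² = (I*√10)² = -10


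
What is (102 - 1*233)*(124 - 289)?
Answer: 21615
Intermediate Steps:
(102 - 1*233)*(124 - 289) = (102 - 233)*(-165) = -131*(-165) = 21615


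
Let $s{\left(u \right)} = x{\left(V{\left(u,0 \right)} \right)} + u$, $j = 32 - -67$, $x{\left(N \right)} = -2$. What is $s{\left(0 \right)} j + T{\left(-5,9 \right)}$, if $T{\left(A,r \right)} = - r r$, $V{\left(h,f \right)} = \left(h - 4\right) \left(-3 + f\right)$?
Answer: $-279$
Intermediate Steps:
$V{\left(h,f \right)} = \left(-4 + h\right) \left(-3 + f\right)$
$j = 99$ ($j = 32 + 67 = 99$)
$T{\left(A,r \right)} = - r^{2}$
$s{\left(u \right)} = -2 + u$
$s{\left(0 \right)} j + T{\left(-5,9 \right)} = \left(-2 + 0\right) 99 - 9^{2} = \left(-2\right) 99 - 81 = -198 - 81 = -279$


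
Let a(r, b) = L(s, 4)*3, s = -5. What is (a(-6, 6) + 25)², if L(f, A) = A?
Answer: 1369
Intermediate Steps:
a(r, b) = 12 (a(r, b) = 4*3 = 12)
(a(-6, 6) + 25)² = (12 + 25)² = 37² = 1369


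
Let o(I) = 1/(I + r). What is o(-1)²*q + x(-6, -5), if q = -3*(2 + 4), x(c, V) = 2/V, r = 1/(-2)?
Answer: -42/5 ≈ -8.4000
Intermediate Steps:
r = -½ ≈ -0.50000
q = -18 (q = -3*6 = -18)
o(I) = 1/(-½ + I) (o(I) = 1/(I - ½) = 1/(-½ + I))
o(-1)²*q + x(-6, -5) = (2/(-1 + 2*(-1)))²*(-18) + 2/(-5) = (2/(-1 - 2))²*(-18) + 2*(-⅕) = (2/(-3))²*(-18) - ⅖ = (2*(-⅓))²*(-18) - ⅖ = (-⅔)²*(-18) - ⅖ = (4/9)*(-18) - ⅖ = -8 - ⅖ = -42/5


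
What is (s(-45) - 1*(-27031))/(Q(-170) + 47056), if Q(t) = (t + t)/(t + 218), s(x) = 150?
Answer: 326172/564587 ≈ 0.57772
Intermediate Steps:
Q(t) = 2*t/(218 + t) (Q(t) = (2*t)/(218 + t) = 2*t/(218 + t))
(s(-45) - 1*(-27031))/(Q(-170) + 47056) = (150 - 1*(-27031))/(2*(-170)/(218 - 170) + 47056) = (150 + 27031)/(2*(-170)/48 + 47056) = 27181/(2*(-170)*(1/48) + 47056) = 27181/(-85/12 + 47056) = 27181/(564587/12) = 27181*(12/564587) = 326172/564587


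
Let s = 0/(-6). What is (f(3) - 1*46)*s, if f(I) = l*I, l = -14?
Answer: 0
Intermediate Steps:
f(I) = -14*I
s = 0 (s = 0*(-1/6) = 0)
(f(3) - 1*46)*s = (-14*3 - 1*46)*0 = (-42 - 46)*0 = -88*0 = 0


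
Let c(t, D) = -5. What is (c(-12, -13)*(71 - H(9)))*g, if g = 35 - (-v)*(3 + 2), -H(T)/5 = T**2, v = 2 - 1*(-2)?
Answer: -130900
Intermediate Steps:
v = 4 (v = 2 + 2 = 4)
H(T) = -5*T**2
g = 55 (g = 35 - (-1*4)*(3 + 2) = 35 - (-4)*5 = 35 - 1*(-20) = 35 + 20 = 55)
(c(-12, -13)*(71 - H(9)))*g = -5*(71 - (-5)*9**2)*55 = -5*(71 - (-5)*81)*55 = -5*(71 - 1*(-405))*55 = -5*(71 + 405)*55 = -5*476*55 = -2380*55 = -130900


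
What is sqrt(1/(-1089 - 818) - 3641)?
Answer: 2*I*sqrt(3310260229)/1907 ≈ 60.341*I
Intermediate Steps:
sqrt(1/(-1089 - 818) - 3641) = sqrt(1/(-1907) - 3641) = sqrt(-1/1907 - 3641) = sqrt(-6943388/1907) = 2*I*sqrt(3310260229)/1907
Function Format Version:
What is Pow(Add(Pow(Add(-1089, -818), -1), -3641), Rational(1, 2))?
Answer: Mul(Rational(2, 1907), I, Pow(3310260229, Rational(1, 2))) ≈ Mul(60.341, I)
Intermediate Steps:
Pow(Add(Pow(Add(-1089, -818), -1), -3641), Rational(1, 2)) = Pow(Add(Pow(-1907, -1), -3641), Rational(1, 2)) = Pow(Add(Rational(-1, 1907), -3641), Rational(1, 2)) = Pow(Rational(-6943388, 1907), Rational(1, 2)) = Mul(Rational(2, 1907), I, Pow(3310260229, Rational(1, 2)))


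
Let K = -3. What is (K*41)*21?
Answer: -2583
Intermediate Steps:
(K*41)*21 = -3*41*21 = -123*21 = -2583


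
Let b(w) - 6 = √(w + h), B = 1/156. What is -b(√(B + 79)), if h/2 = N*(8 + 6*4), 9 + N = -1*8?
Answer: -6 - I*√(6619392 - 390*√19227)/78 ≈ -6.0 - 32.85*I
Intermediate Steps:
N = -17 (N = -9 - 1*8 = -9 - 8 = -17)
h = -1088 (h = 2*(-17*(8 + 6*4)) = 2*(-17*(8 + 24)) = 2*(-17*32) = 2*(-544) = -1088)
B = 1/156 ≈ 0.0064103
b(w) = 6 + √(-1088 + w) (b(w) = 6 + √(w - 1088) = 6 + √(-1088 + w))
-b(√(B + 79)) = -(6 + √(-1088 + √(1/156 + 79))) = -(6 + √(-1088 + √(12325/156))) = -(6 + √(-1088 + 5*√19227/78)) = -6 - √(-1088 + 5*√19227/78)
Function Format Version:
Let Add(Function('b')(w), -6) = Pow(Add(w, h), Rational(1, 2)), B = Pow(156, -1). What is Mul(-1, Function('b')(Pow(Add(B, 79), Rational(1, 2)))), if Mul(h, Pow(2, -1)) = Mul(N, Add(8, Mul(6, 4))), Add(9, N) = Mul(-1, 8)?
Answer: Add(-6, Mul(Rational(-1, 78), I, Pow(Add(6619392, Mul(-390, Pow(19227, Rational(1, 2)))), Rational(1, 2)))) ≈ Add(-6.0000, Mul(-32.850, I))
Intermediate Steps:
N = -17 (N = Add(-9, Mul(-1, 8)) = Add(-9, -8) = -17)
h = -1088 (h = Mul(2, Mul(-17, Add(8, Mul(6, 4)))) = Mul(2, Mul(-17, Add(8, 24))) = Mul(2, Mul(-17, 32)) = Mul(2, -544) = -1088)
B = Rational(1, 156) ≈ 0.0064103
Function('b')(w) = Add(6, Pow(Add(-1088, w), Rational(1, 2))) (Function('b')(w) = Add(6, Pow(Add(w, -1088), Rational(1, 2))) = Add(6, Pow(Add(-1088, w), Rational(1, 2))))
Mul(-1, Function('b')(Pow(Add(B, 79), Rational(1, 2)))) = Mul(-1, Add(6, Pow(Add(-1088, Pow(Add(Rational(1, 156), 79), Rational(1, 2))), Rational(1, 2)))) = Mul(-1, Add(6, Pow(Add(-1088, Pow(Rational(12325, 156), Rational(1, 2))), Rational(1, 2)))) = Mul(-1, Add(6, Pow(Add(-1088, Mul(Rational(5, 78), Pow(19227, Rational(1, 2)))), Rational(1, 2)))) = Add(-6, Mul(-1, Pow(Add(-1088, Mul(Rational(5, 78), Pow(19227, Rational(1, 2)))), Rational(1, 2))))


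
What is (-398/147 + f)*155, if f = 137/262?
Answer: -13041235/38514 ≈ -338.61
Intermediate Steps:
f = 137/262 (f = 137*(1/262) = 137/262 ≈ 0.52290)
(-398/147 + f)*155 = (-398/147 + 137/262)*155 = -84137/38514*155 = -13041235/38514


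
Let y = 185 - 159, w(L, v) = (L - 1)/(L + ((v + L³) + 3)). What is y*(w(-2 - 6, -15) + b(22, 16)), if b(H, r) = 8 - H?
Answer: -96707/266 ≈ -363.56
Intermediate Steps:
w(L, v) = (-1 + L)/(3 + L + v + L³) (w(L, v) = (-1 + L)/(L + (3 + v + L³)) = (-1 + L)/(3 + L + v + L³))
y = 26
y*(w(-2 - 6, -15) + b(22, 16)) = 26*((-1 + (-2 - 6))/(3 + (-2 - 6) - 15 + (-2 - 6)³) + (8 - 1*22)) = 26*((-1 - 8)/(3 - 8 - 15 + (-8)³) + (8 - 22)) = 26*(-9/(3 - 8 - 15 - 512) - 14) = 26*(-9/(-532) - 14) = 26*(-1/532*(-9) - 14) = 26*(9/532 - 14) = 26*(-7439/532) = -96707/266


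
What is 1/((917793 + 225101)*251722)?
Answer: 1/287691563468 ≈ 3.4759e-12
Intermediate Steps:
1/((917793 + 225101)*251722) = (1/251722)/1142894 = (1/1142894)*(1/251722) = 1/287691563468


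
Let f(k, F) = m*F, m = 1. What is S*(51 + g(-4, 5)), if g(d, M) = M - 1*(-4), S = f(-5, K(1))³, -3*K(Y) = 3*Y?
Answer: -60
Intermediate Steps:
K(Y) = -Y
f(k, F) = F (f(k, F) = 1*F = F)
S = -1 (S = (-1*1)³ = (-1)³ = -1)
g(d, M) = 4 + M (g(d, M) = M + 4 = 4 + M)
S*(51 + g(-4, 5)) = -(51 + (4 + 5)) = -(51 + 9) = -1*60 = -60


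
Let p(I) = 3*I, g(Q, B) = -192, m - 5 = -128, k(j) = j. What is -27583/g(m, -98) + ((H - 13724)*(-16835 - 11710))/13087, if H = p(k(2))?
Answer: 75544398241/2512704 ≈ 30065.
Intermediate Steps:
m = -123 (m = 5 - 128 = -123)
H = 6 (H = 3*2 = 6)
-27583/g(m, -98) + ((H - 13724)*(-16835 - 11710))/13087 = -27583/(-192) + ((6 - 13724)*(-16835 - 11710))/13087 = -27583*(-1/192) - 13718*(-28545)*(1/13087) = 27583/192 + 391580310*(1/13087) = 27583/192 + 391580310/13087 = 75544398241/2512704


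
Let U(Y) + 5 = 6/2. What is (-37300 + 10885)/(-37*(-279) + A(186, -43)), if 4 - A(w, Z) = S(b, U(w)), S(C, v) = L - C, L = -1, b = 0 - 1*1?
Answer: -26415/10327 ≈ -2.5579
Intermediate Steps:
b = -1 (b = 0 - 1 = -1)
U(Y) = -2 (U(Y) = -5 + 6/2 = -5 + 6*(½) = -5 + 3 = -2)
S(C, v) = -1 - C
A(w, Z) = 4 (A(w, Z) = 4 - (-1 - 1*(-1)) = 4 - (-1 + 1) = 4 - 1*0 = 4 + 0 = 4)
(-37300 + 10885)/(-37*(-279) + A(186, -43)) = (-37300 + 10885)/(-37*(-279) + 4) = -26415/(10323 + 4) = -26415/10327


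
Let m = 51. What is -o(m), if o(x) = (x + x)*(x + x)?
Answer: -10404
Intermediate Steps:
o(x) = 4*x² (o(x) = (2*x)*(2*x) = 4*x²)
-o(m) = -4*51² = -4*2601 = -1*10404 = -10404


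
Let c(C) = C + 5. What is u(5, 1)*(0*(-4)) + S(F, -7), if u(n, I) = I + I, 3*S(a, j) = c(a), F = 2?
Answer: 7/3 ≈ 2.3333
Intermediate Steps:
c(C) = 5 + C
S(a, j) = 5/3 + a/3 (S(a, j) = (5 + a)/3 = 5/3 + a/3)
u(n, I) = 2*I
u(5, 1)*(0*(-4)) + S(F, -7) = (2*1)*(0*(-4)) + (5/3 + (⅓)*2) = 2*0 + (5/3 + ⅔) = 0 + 7/3 = 7/3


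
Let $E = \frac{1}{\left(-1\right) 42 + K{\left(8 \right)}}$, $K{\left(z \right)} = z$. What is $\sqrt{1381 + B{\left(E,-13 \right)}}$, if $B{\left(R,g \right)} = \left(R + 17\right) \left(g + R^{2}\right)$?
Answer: $\frac{\sqrt{1550680330}}{1156} \approx 34.065$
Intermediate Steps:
$E = - \frac{1}{34}$ ($E = \frac{1}{\left(-1\right) 42 + 8} = \frac{1}{-42 + 8} = \frac{1}{-34} = - \frac{1}{34} \approx -0.029412$)
$B{\left(R,g \right)} = \left(17 + R\right) \left(g + R^{2}\right)$
$\sqrt{1381 + B{\left(E,-13 \right)}} = \sqrt{1381 + \left(\left(- \frac{1}{34}\right)^{3} + 17 \left(-13\right) + 17 \left(- \frac{1}{34}\right)^{2} - - \frac{13}{34}\right)} = \sqrt{1381 + \left(- \frac{1}{39304} - 221 + 17 \cdot \frac{1}{1156} + \frac{13}{34}\right)} = \sqrt{1381 + \left(- \frac{1}{39304} - 221 + \frac{1}{68} + \frac{13}{34}\right)} = \sqrt{1381 - \frac{8670579}{39304}} = \sqrt{\frac{45608245}{39304}} = \frac{\sqrt{1550680330}}{1156}$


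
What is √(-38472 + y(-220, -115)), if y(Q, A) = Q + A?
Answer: I*√38807 ≈ 196.99*I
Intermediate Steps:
y(Q, A) = A + Q
√(-38472 + y(-220, -115)) = √(-38472 + (-115 - 220)) = √(-38472 - 335) = √(-38807) = I*√38807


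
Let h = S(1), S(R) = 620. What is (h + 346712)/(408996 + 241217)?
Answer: 347332/650213 ≈ 0.53418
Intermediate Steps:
h = 620
(h + 346712)/(408996 + 241217) = (620 + 346712)/(408996 + 241217) = 347332/650213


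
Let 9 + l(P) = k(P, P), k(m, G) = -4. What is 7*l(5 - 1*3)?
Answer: -91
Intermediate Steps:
l(P) = -13 (l(P) = -9 - 4 = -13)
7*l(5 - 1*3) = 7*(-13) = -91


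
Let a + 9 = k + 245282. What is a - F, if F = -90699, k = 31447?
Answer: 367419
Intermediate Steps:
a = 276720 (a = -9 + (31447 + 245282) = -9 + 276729 = 276720)
a - F = 276720 - 1*(-90699) = 276720 + 90699 = 367419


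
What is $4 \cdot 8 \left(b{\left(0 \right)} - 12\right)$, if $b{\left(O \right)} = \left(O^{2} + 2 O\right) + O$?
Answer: $-384$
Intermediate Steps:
$b{\left(O \right)} = O^{2} + 3 O$
$4 \cdot 8 \left(b{\left(0 \right)} - 12\right) = 4 \cdot 8 \left(0 \left(3 + 0\right) - 12\right) = 32 \left(0 \cdot 3 - 12\right) = 32 \left(0 - 12\right) = 32 \left(-12\right) = -384$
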